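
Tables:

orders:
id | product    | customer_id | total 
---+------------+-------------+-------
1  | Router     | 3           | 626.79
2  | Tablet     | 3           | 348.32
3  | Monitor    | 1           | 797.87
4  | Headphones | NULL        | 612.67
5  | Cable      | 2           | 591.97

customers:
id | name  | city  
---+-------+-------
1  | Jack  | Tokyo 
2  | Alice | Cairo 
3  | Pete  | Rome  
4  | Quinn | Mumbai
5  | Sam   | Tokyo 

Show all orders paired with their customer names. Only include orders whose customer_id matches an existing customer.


INNER JOIN keeps only orders rows whose customer_id matches an id in customers. Walk through each order:
  - order 1 (Router): customer_id=3 -> matches Pete
  - order 2 (Tablet): customer_id=3 -> matches Pete
  - order 3 (Monitor): customer_id=1 -> matches Jack
  - order 4 (Headphones): customer_id=NULL, no match -> dropped
  - order 5 (Cable): customer_id=2 -> matches Alice
So 1 of 5 rows is dropped.

SQL:
SELECT a.product, b.name AS customer
FROM orders a
INNER JOIN customers b ON a.customer_id = b.id

Result:
product | customer
--------+---------
Router  | Pete    
Tablet  | Pete    
Monitor | Jack    
Cable   | Alice   


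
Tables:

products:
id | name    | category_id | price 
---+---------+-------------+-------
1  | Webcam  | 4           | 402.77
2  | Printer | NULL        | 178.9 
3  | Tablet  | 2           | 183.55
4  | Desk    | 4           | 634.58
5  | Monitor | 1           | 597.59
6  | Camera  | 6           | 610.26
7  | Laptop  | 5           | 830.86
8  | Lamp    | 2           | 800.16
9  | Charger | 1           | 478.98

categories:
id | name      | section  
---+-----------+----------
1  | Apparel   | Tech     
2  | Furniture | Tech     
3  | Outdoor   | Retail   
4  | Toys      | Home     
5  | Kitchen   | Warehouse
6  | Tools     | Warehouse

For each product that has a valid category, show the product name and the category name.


INNER JOIN keeps only products rows whose category_id matches an id in categories. Walk through each product:
  - product 1 (Webcam): category_id=4 -> matches Toys
  - product 2 (Printer): category_id=NULL, no match -> dropped
  - product 3 (Tablet): category_id=2 -> matches Furniture
  - product 4 (Desk): category_id=4 -> matches Toys
  - product 5 (Monitor): category_id=1 -> matches Apparel
  - product 6 (Camera): category_id=6 -> matches Tools
  - product 7 (Laptop): category_id=5 -> matches Kitchen
  - product 8 (Lamp): category_id=2 -> matches Furniture
  - product 9 (Charger): category_id=1 -> matches Apparel
So 1 of 9 rows is dropped.

SQL:
SELECT a.name, b.name AS category
FROM products a
INNER JOIN categories b ON a.category_id = b.id

Result:
name    | category 
--------+----------
Webcam  | Toys     
Tablet  | Furniture
Desk    | Toys     
Monitor | Apparel  
Camera  | Tools    
Laptop  | Kitchen  
Lamp    | Furniture
Charger | Apparel  


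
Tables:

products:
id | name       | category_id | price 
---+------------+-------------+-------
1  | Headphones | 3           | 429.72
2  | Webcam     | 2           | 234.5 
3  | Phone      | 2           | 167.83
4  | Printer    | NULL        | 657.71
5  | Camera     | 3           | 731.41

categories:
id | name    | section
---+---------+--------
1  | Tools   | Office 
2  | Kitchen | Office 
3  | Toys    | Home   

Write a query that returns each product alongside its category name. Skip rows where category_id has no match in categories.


INNER JOIN keeps only products rows whose category_id matches an id in categories. Walk through each product:
  - product 1 (Headphones): category_id=3 -> matches Toys
  - product 2 (Webcam): category_id=2 -> matches Kitchen
  - product 3 (Phone): category_id=2 -> matches Kitchen
  - product 4 (Printer): category_id=NULL, no match -> dropped
  - product 5 (Camera): category_id=3 -> matches Toys
So 1 of 5 rows is dropped.

SQL:
SELECT a.name, b.name AS category
FROM products a
INNER JOIN categories b ON a.category_id = b.id

Result:
name       | category
-----------+---------
Headphones | Toys    
Webcam     | Kitchen 
Phone      | Kitchen 
Camera     | Toys    


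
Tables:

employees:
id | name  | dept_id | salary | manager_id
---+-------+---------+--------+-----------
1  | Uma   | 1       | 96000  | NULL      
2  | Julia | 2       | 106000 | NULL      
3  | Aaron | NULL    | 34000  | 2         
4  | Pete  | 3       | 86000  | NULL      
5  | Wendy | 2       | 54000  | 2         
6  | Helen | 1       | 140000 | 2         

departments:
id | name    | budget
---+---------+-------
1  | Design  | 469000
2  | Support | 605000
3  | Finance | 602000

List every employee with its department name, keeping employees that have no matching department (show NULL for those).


LEFT JOIN keeps every row from employees (the left table); where dept_id has no match in departments, the department columns become NULL. Walk through each employee:
  - employee 1 (Uma): dept_id=1 -> matches Design
  - employee 2 (Julia): dept_id=2 -> matches Support
  - employee 3 (Aaron): dept_id=NULL, no match -> kept with NULL
  - employee 4 (Pete): dept_id=3 -> matches Finance
  - employee 5 (Wendy): dept_id=2 -> matches Support
  - employee 6 (Helen): dept_id=1 -> matches Design
All 6 rows appear; 1 has NULL department.

SQL:
SELECT a.name, b.name AS department
FROM employees a
LEFT JOIN departments b ON a.dept_id = b.id

Result:
name  | department
------+-----------
Uma   | Design    
Julia | Support   
Aaron | NULL      
Pete  | Finance   
Wendy | Support   
Helen | Design    


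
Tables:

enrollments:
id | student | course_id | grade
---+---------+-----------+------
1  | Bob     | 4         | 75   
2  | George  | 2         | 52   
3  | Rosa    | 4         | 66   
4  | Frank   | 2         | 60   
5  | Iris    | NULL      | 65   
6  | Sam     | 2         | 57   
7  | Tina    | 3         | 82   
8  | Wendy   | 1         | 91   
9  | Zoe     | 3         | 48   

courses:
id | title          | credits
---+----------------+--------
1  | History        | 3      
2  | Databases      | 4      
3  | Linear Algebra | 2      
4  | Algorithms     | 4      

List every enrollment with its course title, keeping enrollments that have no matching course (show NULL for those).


LEFT JOIN keeps every row from enrollments (the left table); where course_id has no match in courses, the course columns become NULL. Walk through each enrollment:
  - enrollment 1 (Bob): course_id=4 -> matches Algorithms
  - enrollment 2 (George): course_id=2 -> matches Databases
  - enrollment 3 (Rosa): course_id=4 -> matches Algorithms
  - enrollment 4 (Frank): course_id=2 -> matches Databases
  - enrollment 5 (Iris): course_id=NULL, no match -> kept with NULL
  - enrollment 6 (Sam): course_id=2 -> matches Databases
  - enrollment 7 (Tina): course_id=3 -> matches Linear Algebra
  - enrollment 8 (Wendy): course_id=1 -> matches History
  - enrollment 9 (Zoe): course_id=3 -> matches Linear Algebra
All 9 rows appear; 1 has NULL course.

SQL:
SELECT a.student, b.title AS course
FROM enrollments a
LEFT JOIN courses b ON a.course_id = b.id

Result:
student | course        
--------+---------------
Bob     | Algorithms    
George  | Databases     
Rosa    | Algorithms    
Frank   | Databases     
Iris    | NULL          
Sam     | Databases     
Tina    | Linear Algebra
Wendy   | History       
Zoe     | Linear Algebra


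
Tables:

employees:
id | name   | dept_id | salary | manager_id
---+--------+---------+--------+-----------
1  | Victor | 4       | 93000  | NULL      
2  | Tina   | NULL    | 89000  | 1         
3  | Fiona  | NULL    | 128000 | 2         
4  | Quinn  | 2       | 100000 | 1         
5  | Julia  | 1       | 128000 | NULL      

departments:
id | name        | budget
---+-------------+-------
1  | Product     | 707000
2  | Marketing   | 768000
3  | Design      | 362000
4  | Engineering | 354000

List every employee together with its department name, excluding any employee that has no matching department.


INNER JOIN keeps only employees rows whose dept_id matches an id in departments. Walk through each employee:
  - employee 1 (Victor): dept_id=4 -> matches Engineering
  - employee 2 (Tina): dept_id=NULL, no match -> dropped
  - employee 3 (Fiona): dept_id=NULL, no match -> dropped
  - employee 4 (Quinn): dept_id=2 -> matches Marketing
  - employee 5 (Julia): dept_id=1 -> matches Product
So 2 of 5 rows are dropped.

SQL:
SELECT a.name, b.name AS department
FROM employees a
INNER JOIN departments b ON a.dept_id = b.id

Result:
name   | department 
-------+------------
Victor | Engineering
Quinn  | Marketing  
Julia  | Product    


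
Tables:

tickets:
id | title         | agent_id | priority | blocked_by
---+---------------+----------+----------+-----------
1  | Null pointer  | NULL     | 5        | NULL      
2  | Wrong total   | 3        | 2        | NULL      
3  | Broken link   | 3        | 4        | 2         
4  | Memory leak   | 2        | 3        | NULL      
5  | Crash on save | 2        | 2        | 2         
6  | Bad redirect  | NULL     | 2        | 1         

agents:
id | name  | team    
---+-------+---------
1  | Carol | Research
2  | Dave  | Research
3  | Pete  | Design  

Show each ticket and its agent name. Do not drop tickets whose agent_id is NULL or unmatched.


LEFT JOIN keeps every row from tickets (the left table); where agent_id has no match in agents, the agent columns become NULL. Walk through each ticket:
  - ticket 1 (Null pointer): agent_id=NULL, no match -> kept with NULL
  - ticket 2 (Wrong total): agent_id=3 -> matches Pete
  - ticket 3 (Broken link): agent_id=3 -> matches Pete
  - ticket 4 (Memory leak): agent_id=2 -> matches Dave
  - ticket 5 (Crash on save): agent_id=2 -> matches Dave
  - ticket 6 (Bad redirect): agent_id=NULL, no match -> kept with NULL
All 6 rows appear; 2 have NULL agent.

SQL:
SELECT a.title, b.name AS agent
FROM tickets a
LEFT JOIN agents b ON a.agent_id = b.id

Result:
title         | agent
--------------+------
Null pointer  | NULL 
Wrong total   | Pete 
Broken link   | Pete 
Memory leak   | Dave 
Crash on save | Dave 
Bad redirect  | NULL 


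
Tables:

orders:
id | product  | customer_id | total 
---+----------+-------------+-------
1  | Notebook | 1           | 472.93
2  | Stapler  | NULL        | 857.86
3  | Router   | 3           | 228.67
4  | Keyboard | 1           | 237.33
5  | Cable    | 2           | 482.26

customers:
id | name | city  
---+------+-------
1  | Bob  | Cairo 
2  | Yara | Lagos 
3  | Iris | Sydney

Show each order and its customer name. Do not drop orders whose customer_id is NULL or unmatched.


LEFT JOIN keeps every row from orders (the left table); where customer_id has no match in customers, the customer columns become NULL. Walk through each order:
  - order 1 (Notebook): customer_id=1 -> matches Bob
  - order 2 (Stapler): customer_id=NULL, no match -> kept with NULL
  - order 3 (Router): customer_id=3 -> matches Iris
  - order 4 (Keyboard): customer_id=1 -> matches Bob
  - order 5 (Cable): customer_id=2 -> matches Yara
All 5 rows appear; 1 has NULL customer.

SQL:
SELECT a.product, b.name AS customer
FROM orders a
LEFT JOIN customers b ON a.customer_id = b.id

Result:
product  | customer
---------+---------
Notebook | Bob     
Stapler  | NULL    
Router   | Iris    
Keyboard | Bob     
Cable    | Yara    


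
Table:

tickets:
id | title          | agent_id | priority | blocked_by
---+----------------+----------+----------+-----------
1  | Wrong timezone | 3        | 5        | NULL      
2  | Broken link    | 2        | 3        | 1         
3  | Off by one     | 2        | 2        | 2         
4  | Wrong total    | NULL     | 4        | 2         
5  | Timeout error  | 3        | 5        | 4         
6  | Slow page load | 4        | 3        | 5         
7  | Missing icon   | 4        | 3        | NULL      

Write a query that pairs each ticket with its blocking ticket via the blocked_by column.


This is a self-join: tickets is joined to a second copy of itself, matching each row's blocked_by to another row's id. Use LEFT JOIN so rows with blocked_by=NULL are kept.
  - ticket 1 (Wrong timezone): blocked_by=NULL -> NULL
  - ticket 2 (Broken link): blocked_by=1 -> Wrong timezone
  - ticket 3 (Off by one): blocked_by=2 -> Broken link
  - ticket 4 (Wrong total): blocked_by=2 -> Broken link
  - ticket 5 (Timeout error): blocked_by=4 -> Wrong total
  - ticket 6 (Slow page load): blocked_by=5 -> Timeout error
  - ticket 7 (Missing icon): blocked_by=NULL -> NULL

SQL:
SELECT a.title AS item, b.title AS blocked_by
FROM tickets a
LEFT JOIN tickets b ON a.blocked_by = b.id

Result:
item           | blocked_by    
---------------+---------------
Wrong timezone | NULL          
Broken link    | Wrong timezone
Off by one     | Broken link   
Wrong total    | Broken link   
Timeout error  | Wrong total   
Slow page load | Timeout error 
Missing icon   | NULL          


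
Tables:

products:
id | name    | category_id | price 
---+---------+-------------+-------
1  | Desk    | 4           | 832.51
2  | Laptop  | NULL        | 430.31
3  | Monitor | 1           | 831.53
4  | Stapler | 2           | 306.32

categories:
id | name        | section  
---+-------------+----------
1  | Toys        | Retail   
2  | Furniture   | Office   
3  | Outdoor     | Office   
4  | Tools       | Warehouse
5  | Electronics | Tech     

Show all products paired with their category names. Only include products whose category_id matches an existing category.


INNER JOIN keeps only products rows whose category_id matches an id in categories. Walk through each product:
  - product 1 (Desk): category_id=4 -> matches Tools
  - product 2 (Laptop): category_id=NULL, no match -> dropped
  - product 3 (Monitor): category_id=1 -> matches Toys
  - product 4 (Stapler): category_id=2 -> matches Furniture
So 1 of 4 rows is dropped.

SQL:
SELECT a.name, b.name AS category
FROM products a
INNER JOIN categories b ON a.category_id = b.id

Result:
name    | category 
--------+----------
Desk    | Tools    
Monitor | Toys     
Stapler | Furniture


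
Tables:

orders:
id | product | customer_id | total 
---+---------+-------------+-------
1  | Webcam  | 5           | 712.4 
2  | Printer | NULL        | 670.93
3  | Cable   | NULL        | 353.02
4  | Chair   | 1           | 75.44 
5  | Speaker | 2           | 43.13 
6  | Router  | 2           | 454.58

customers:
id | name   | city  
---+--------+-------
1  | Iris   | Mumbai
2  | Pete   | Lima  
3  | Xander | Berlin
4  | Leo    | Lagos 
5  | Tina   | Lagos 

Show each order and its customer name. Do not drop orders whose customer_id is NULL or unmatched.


LEFT JOIN keeps every row from orders (the left table); where customer_id has no match in customers, the customer columns become NULL. Walk through each order:
  - order 1 (Webcam): customer_id=5 -> matches Tina
  - order 2 (Printer): customer_id=NULL, no match -> kept with NULL
  - order 3 (Cable): customer_id=NULL, no match -> kept with NULL
  - order 4 (Chair): customer_id=1 -> matches Iris
  - order 5 (Speaker): customer_id=2 -> matches Pete
  - order 6 (Router): customer_id=2 -> matches Pete
All 6 rows appear; 2 have NULL customer.

SQL:
SELECT a.product, b.name AS customer
FROM orders a
LEFT JOIN customers b ON a.customer_id = b.id

Result:
product | customer
--------+---------
Webcam  | Tina    
Printer | NULL    
Cable   | NULL    
Chair   | Iris    
Speaker | Pete    
Router  | Pete    


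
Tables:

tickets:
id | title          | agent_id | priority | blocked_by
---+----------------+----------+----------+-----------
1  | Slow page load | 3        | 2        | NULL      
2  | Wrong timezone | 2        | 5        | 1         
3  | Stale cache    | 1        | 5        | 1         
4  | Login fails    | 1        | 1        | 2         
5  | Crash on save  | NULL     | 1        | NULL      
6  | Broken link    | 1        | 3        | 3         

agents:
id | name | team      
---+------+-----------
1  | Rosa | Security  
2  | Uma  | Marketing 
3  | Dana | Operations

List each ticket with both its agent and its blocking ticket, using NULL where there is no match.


Two LEFT JOINs from the same base table tickets: one to agents via agent_id, one to tickets itself via blocked_by. Both are LEFT so every ticket is preserved.
Match against agents:
  - ticket 1 (Slow page load): agent_id=3 -> matches Dana
  - ticket 2 (Wrong timezone): agent_id=2 -> matches Uma
  - ticket 3 (Stale cache): agent_id=1 -> matches Rosa
  - ticket 4 (Login fails): agent_id=1 -> matches Rosa
  - ticket 5 (Crash on save): agent_id=NULL, no match -> kept with NULL
  - ticket 6 (Broken link): agent_id=1 -> matches Rosa
Match against tickets (self):
  - ticket 1 (Slow page load): blocked_by=NULL -> NULL
  - ticket 2 (Wrong timezone): blocked_by=1 -> Slow page load
  - ticket 3 (Stale cache): blocked_by=1 -> Slow page load
  - ticket 4 (Login fails): blocked_by=2 -> Wrong timezone
  - ticket 5 (Crash on save): blocked_by=NULL -> NULL
  - ticket 6 (Broken link): blocked_by=3 -> Stale cache

SQL:
SELECT a.title, b.name AS agent, c.title AS blocked_by
FROM tickets a
LEFT JOIN agents b ON a.agent_id = b.id
LEFT JOIN tickets c ON a.blocked_by = c.id

Result:
title          | agent | blocked_by    
---------------+-------+---------------
Slow page load | Dana  | NULL          
Wrong timezone | Uma   | Slow page load
Stale cache    | Rosa  | Slow page load
Login fails    | Rosa  | Wrong timezone
Crash on save  | NULL  | NULL          
Broken link    | Rosa  | Stale cache   


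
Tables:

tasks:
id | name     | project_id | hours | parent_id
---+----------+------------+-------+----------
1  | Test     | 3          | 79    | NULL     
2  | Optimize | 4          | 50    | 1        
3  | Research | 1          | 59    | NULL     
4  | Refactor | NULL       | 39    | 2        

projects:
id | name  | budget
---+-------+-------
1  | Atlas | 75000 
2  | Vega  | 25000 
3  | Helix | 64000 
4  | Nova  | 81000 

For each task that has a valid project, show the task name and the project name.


INNER JOIN keeps only tasks rows whose project_id matches an id in projects. Walk through each task:
  - task 1 (Test): project_id=3 -> matches Helix
  - task 2 (Optimize): project_id=4 -> matches Nova
  - task 3 (Research): project_id=1 -> matches Atlas
  - task 4 (Refactor): project_id=NULL, no match -> dropped
So 1 of 4 rows is dropped.

SQL:
SELECT a.name, b.name AS project
FROM tasks a
INNER JOIN projects b ON a.project_id = b.id

Result:
name     | project
---------+--------
Test     | Helix  
Optimize | Nova   
Research | Atlas  


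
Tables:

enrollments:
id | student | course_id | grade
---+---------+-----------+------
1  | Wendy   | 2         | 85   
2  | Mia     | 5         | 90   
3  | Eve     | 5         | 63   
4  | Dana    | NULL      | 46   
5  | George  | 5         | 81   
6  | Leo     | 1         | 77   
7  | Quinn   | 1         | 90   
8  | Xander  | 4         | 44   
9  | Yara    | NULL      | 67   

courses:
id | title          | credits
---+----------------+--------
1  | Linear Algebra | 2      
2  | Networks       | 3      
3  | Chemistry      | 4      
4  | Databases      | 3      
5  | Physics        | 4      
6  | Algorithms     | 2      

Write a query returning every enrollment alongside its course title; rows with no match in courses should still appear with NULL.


LEFT JOIN keeps every row from enrollments (the left table); where course_id has no match in courses, the course columns become NULL. Walk through each enrollment:
  - enrollment 1 (Wendy): course_id=2 -> matches Networks
  - enrollment 2 (Mia): course_id=5 -> matches Physics
  - enrollment 3 (Eve): course_id=5 -> matches Physics
  - enrollment 4 (Dana): course_id=NULL, no match -> kept with NULL
  - enrollment 5 (George): course_id=5 -> matches Physics
  - enrollment 6 (Leo): course_id=1 -> matches Linear Algebra
  - enrollment 7 (Quinn): course_id=1 -> matches Linear Algebra
  - enrollment 8 (Xander): course_id=4 -> matches Databases
  - enrollment 9 (Yara): course_id=NULL, no match -> kept with NULL
All 9 rows appear; 2 have NULL course.

SQL:
SELECT a.student, b.title AS course
FROM enrollments a
LEFT JOIN courses b ON a.course_id = b.id

Result:
student | course        
--------+---------------
Wendy   | Networks      
Mia     | Physics       
Eve     | Physics       
Dana    | NULL          
George  | Physics       
Leo     | Linear Algebra
Quinn   | Linear Algebra
Xander  | Databases     
Yara    | NULL          


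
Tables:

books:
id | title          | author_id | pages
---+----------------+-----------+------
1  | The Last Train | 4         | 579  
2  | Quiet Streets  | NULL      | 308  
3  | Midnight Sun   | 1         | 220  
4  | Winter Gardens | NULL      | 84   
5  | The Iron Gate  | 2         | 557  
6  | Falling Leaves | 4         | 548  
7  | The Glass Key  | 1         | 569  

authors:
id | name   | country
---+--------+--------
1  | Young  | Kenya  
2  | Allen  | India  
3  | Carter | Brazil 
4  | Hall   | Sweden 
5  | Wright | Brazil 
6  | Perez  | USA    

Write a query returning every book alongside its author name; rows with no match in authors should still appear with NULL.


LEFT JOIN keeps every row from books (the left table); where author_id has no match in authors, the author columns become NULL. Walk through each book:
  - book 1 (The Last Train): author_id=4 -> matches Hall
  - book 2 (Quiet Streets): author_id=NULL, no match -> kept with NULL
  - book 3 (Midnight Sun): author_id=1 -> matches Young
  - book 4 (Winter Gardens): author_id=NULL, no match -> kept with NULL
  - book 5 (The Iron Gate): author_id=2 -> matches Allen
  - book 6 (Falling Leaves): author_id=4 -> matches Hall
  - book 7 (The Glass Key): author_id=1 -> matches Young
All 7 rows appear; 2 have NULL author.

SQL:
SELECT a.title, b.name AS author
FROM books a
LEFT JOIN authors b ON a.author_id = b.id

Result:
title          | author
---------------+-------
The Last Train | Hall  
Quiet Streets  | NULL  
Midnight Sun   | Young 
Winter Gardens | NULL  
The Iron Gate  | Allen 
Falling Leaves | Hall  
The Glass Key  | Young 


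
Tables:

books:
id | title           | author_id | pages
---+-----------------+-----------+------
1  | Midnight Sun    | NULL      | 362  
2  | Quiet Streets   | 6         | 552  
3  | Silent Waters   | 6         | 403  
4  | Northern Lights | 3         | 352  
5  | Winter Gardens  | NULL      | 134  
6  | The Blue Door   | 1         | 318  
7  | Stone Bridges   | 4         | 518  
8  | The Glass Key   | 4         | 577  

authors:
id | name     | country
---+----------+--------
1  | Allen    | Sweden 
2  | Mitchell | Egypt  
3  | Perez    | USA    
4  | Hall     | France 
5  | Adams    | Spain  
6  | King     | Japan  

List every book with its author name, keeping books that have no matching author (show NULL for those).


LEFT JOIN keeps every row from books (the left table); where author_id has no match in authors, the author columns become NULL. Walk through each book:
  - book 1 (Midnight Sun): author_id=NULL, no match -> kept with NULL
  - book 2 (Quiet Streets): author_id=6 -> matches King
  - book 3 (Silent Waters): author_id=6 -> matches King
  - book 4 (Northern Lights): author_id=3 -> matches Perez
  - book 5 (Winter Gardens): author_id=NULL, no match -> kept with NULL
  - book 6 (The Blue Door): author_id=1 -> matches Allen
  - book 7 (Stone Bridges): author_id=4 -> matches Hall
  - book 8 (The Glass Key): author_id=4 -> matches Hall
All 8 rows appear; 2 have NULL author.

SQL:
SELECT a.title, b.name AS author
FROM books a
LEFT JOIN authors b ON a.author_id = b.id

Result:
title           | author
----------------+-------
Midnight Sun    | NULL  
Quiet Streets   | King  
Silent Waters   | King  
Northern Lights | Perez 
Winter Gardens  | NULL  
The Blue Door   | Allen 
Stone Bridges   | Hall  
The Glass Key   | Hall  


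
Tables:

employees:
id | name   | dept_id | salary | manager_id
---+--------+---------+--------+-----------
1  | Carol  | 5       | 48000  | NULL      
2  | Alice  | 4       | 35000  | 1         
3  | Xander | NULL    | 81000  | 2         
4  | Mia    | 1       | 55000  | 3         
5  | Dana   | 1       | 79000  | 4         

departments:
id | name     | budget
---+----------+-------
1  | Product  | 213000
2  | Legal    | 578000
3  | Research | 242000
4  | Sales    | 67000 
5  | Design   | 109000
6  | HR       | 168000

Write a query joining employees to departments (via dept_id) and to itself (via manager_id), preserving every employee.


Two LEFT JOINs from the same base table employees: one to departments via dept_id, one to employees itself via manager_id. Both are LEFT so every employee is preserved.
Match against departments:
  - employee 1 (Carol): dept_id=5 -> matches Design
  - employee 2 (Alice): dept_id=4 -> matches Sales
  - employee 3 (Xander): dept_id=NULL, no match -> kept with NULL
  - employee 4 (Mia): dept_id=1 -> matches Product
  - employee 5 (Dana): dept_id=1 -> matches Product
Match against employees (self):
  - employee 1 (Carol): manager_id=NULL -> NULL
  - employee 2 (Alice): manager_id=1 -> Carol
  - employee 3 (Xander): manager_id=2 -> Alice
  - employee 4 (Mia): manager_id=3 -> Xander
  - employee 5 (Dana): manager_id=4 -> Mia

SQL:
SELECT a.name, b.name AS department, c.name AS manager
FROM employees a
LEFT JOIN departments b ON a.dept_id = b.id
LEFT JOIN employees c ON a.manager_id = c.id

Result:
name   | department | manager
-------+------------+--------
Carol  | Design     | NULL   
Alice  | Sales      | Carol  
Xander | NULL       | Alice  
Mia    | Product    | Xander 
Dana   | Product    | Mia    


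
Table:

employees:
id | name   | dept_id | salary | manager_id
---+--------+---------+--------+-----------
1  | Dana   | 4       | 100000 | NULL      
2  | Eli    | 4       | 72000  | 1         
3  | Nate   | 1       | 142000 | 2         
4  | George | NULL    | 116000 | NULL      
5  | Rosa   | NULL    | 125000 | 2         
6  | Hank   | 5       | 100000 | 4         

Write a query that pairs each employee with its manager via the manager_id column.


This is a self-join: employees is joined to a second copy of itself, matching each row's manager_id to another row's id. Use LEFT JOIN so rows with manager_id=NULL are kept.
  - employee 1 (Dana): manager_id=NULL -> NULL
  - employee 2 (Eli): manager_id=1 -> Dana
  - employee 3 (Nate): manager_id=2 -> Eli
  - employee 4 (George): manager_id=NULL -> NULL
  - employee 5 (Rosa): manager_id=2 -> Eli
  - employee 6 (Hank): manager_id=4 -> George

SQL:
SELECT a.name AS item, b.name AS manager
FROM employees a
LEFT JOIN employees b ON a.manager_id = b.id

Result:
item   | manager
-------+--------
Dana   | NULL   
Eli    | Dana   
Nate   | Eli    
George | NULL   
Rosa   | Eli    
Hank   | George 


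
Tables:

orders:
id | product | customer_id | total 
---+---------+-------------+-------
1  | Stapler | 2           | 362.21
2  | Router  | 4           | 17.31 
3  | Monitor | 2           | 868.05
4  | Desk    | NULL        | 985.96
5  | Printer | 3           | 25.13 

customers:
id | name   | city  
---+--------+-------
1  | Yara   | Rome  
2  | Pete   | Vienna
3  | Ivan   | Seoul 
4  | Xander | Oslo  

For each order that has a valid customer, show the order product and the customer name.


INNER JOIN keeps only orders rows whose customer_id matches an id in customers. Walk through each order:
  - order 1 (Stapler): customer_id=2 -> matches Pete
  - order 2 (Router): customer_id=4 -> matches Xander
  - order 3 (Monitor): customer_id=2 -> matches Pete
  - order 4 (Desk): customer_id=NULL, no match -> dropped
  - order 5 (Printer): customer_id=3 -> matches Ivan
So 1 of 5 rows is dropped.

SQL:
SELECT a.product, b.name AS customer
FROM orders a
INNER JOIN customers b ON a.customer_id = b.id

Result:
product | customer
--------+---------
Stapler | Pete    
Router  | Xander  
Monitor | Pete    
Printer | Ivan    


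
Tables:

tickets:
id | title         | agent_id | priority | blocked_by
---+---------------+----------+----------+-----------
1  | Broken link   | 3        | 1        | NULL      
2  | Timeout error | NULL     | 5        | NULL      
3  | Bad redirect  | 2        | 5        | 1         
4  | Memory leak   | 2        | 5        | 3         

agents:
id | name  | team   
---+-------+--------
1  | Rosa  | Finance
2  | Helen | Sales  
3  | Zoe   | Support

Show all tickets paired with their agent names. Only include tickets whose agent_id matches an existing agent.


INNER JOIN keeps only tickets rows whose agent_id matches an id in agents. Walk through each ticket:
  - ticket 1 (Broken link): agent_id=3 -> matches Zoe
  - ticket 2 (Timeout error): agent_id=NULL, no match -> dropped
  - ticket 3 (Bad redirect): agent_id=2 -> matches Helen
  - ticket 4 (Memory leak): agent_id=2 -> matches Helen
So 1 of 4 rows is dropped.

SQL:
SELECT a.title, b.name AS agent
FROM tickets a
INNER JOIN agents b ON a.agent_id = b.id

Result:
title        | agent
-------------+------
Broken link  | Zoe  
Bad redirect | Helen
Memory leak  | Helen


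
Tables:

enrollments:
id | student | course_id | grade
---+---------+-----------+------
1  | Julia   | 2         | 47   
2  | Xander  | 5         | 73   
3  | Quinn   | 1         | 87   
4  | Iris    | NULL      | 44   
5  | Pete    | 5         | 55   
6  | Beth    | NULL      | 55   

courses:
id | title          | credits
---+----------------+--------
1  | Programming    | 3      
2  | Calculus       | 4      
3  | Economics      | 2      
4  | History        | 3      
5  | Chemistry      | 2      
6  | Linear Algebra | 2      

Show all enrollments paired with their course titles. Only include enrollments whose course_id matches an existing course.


INNER JOIN keeps only enrollments rows whose course_id matches an id in courses. Walk through each enrollment:
  - enrollment 1 (Julia): course_id=2 -> matches Calculus
  - enrollment 2 (Xander): course_id=5 -> matches Chemistry
  - enrollment 3 (Quinn): course_id=1 -> matches Programming
  - enrollment 4 (Iris): course_id=NULL, no match -> dropped
  - enrollment 5 (Pete): course_id=5 -> matches Chemistry
  - enrollment 6 (Beth): course_id=NULL, no match -> dropped
So 2 of 6 rows are dropped.

SQL:
SELECT a.student, b.title AS course
FROM enrollments a
INNER JOIN courses b ON a.course_id = b.id

Result:
student | course     
--------+------------
Julia   | Calculus   
Xander  | Chemistry  
Quinn   | Programming
Pete    | Chemistry  


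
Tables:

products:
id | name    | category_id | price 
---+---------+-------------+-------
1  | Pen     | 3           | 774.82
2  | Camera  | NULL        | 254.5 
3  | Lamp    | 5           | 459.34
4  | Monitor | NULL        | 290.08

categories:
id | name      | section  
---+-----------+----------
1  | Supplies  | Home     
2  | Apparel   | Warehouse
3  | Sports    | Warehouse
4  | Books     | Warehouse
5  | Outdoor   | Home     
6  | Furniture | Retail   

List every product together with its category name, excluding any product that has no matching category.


INNER JOIN keeps only products rows whose category_id matches an id in categories. Walk through each product:
  - product 1 (Pen): category_id=3 -> matches Sports
  - product 2 (Camera): category_id=NULL, no match -> dropped
  - product 3 (Lamp): category_id=5 -> matches Outdoor
  - product 4 (Monitor): category_id=NULL, no match -> dropped
So 2 of 4 rows are dropped.

SQL:
SELECT a.name, b.name AS category
FROM products a
INNER JOIN categories b ON a.category_id = b.id

Result:
name | category
-----+---------
Pen  | Sports  
Lamp | Outdoor 


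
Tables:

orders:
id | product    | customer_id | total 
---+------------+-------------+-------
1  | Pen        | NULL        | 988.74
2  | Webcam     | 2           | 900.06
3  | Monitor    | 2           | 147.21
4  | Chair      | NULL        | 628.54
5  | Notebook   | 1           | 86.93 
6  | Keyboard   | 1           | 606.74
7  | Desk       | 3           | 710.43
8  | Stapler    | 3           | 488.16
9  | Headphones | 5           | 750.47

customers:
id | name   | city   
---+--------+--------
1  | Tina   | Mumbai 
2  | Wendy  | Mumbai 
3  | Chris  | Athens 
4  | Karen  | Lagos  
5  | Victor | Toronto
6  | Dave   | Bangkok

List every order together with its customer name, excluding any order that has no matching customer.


INNER JOIN keeps only orders rows whose customer_id matches an id in customers. Walk through each order:
  - order 1 (Pen): customer_id=NULL, no match -> dropped
  - order 2 (Webcam): customer_id=2 -> matches Wendy
  - order 3 (Monitor): customer_id=2 -> matches Wendy
  - order 4 (Chair): customer_id=NULL, no match -> dropped
  - order 5 (Notebook): customer_id=1 -> matches Tina
  - order 6 (Keyboard): customer_id=1 -> matches Tina
  - order 7 (Desk): customer_id=3 -> matches Chris
  - order 8 (Stapler): customer_id=3 -> matches Chris
  - order 9 (Headphones): customer_id=5 -> matches Victor
So 2 of 9 rows are dropped.

SQL:
SELECT a.product, b.name AS customer
FROM orders a
INNER JOIN customers b ON a.customer_id = b.id

Result:
product    | customer
-----------+---------
Webcam     | Wendy   
Monitor    | Wendy   
Notebook   | Tina    
Keyboard   | Tina    
Desk       | Chris   
Stapler    | Chris   
Headphones | Victor  


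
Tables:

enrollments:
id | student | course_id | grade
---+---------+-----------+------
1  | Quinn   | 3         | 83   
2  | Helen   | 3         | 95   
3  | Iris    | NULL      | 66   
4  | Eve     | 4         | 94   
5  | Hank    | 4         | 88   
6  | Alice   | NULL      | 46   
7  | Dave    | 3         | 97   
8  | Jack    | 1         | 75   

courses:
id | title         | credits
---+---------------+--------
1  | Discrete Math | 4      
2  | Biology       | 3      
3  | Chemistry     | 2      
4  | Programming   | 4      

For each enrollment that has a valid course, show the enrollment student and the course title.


INNER JOIN keeps only enrollments rows whose course_id matches an id in courses. Walk through each enrollment:
  - enrollment 1 (Quinn): course_id=3 -> matches Chemistry
  - enrollment 2 (Helen): course_id=3 -> matches Chemistry
  - enrollment 3 (Iris): course_id=NULL, no match -> dropped
  - enrollment 4 (Eve): course_id=4 -> matches Programming
  - enrollment 5 (Hank): course_id=4 -> matches Programming
  - enrollment 6 (Alice): course_id=NULL, no match -> dropped
  - enrollment 7 (Dave): course_id=3 -> matches Chemistry
  - enrollment 8 (Jack): course_id=1 -> matches Discrete Math
So 2 of 8 rows are dropped.

SQL:
SELECT a.student, b.title AS course
FROM enrollments a
INNER JOIN courses b ON a.course_id = b.id

Result:
student | course       
--------+--------------
Quinn   | Chemistry    
Helen   | Chemistry    
Eve     | Programming  
Hank    | Programming  
Dave    | Chemistry    
Jack    | Discrete Math


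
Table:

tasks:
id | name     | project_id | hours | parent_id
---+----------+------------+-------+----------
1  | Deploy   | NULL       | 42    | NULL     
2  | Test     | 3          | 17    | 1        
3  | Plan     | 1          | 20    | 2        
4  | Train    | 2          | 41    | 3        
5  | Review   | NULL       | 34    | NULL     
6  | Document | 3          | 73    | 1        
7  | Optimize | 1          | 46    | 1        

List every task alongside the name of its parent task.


This is a self-join: tasks is joined to a second copy of itself, matching each row's parent_id to another row's id. Use LEFT JOIN so rows with parent_id=NULL are kept.
  - task 1 (Deploy): parent_id=NULL -> NULL
  - task 2 (Test): parent_id=1 -> Deploy
  - task 3 (Plan): parent_id=2 -> Test
  - task 4 (Train): parent_id=3 -> Plan
  - task 5 (Review): parent_id=NULL -> NULL
  - task 6 (Document): parent_id=1 -> Deploy
  - task 7 (Optimize): parent_id=1 -> Deploy

SQL:
SELECT a.name AS item, b.name AS parent
FROM tasks a
LEFT JOIN tasks b ON a.parent_id = b.id

Result:
item     | parent
---------+-------
Deploy   | NULL  
Test     | Deploy
Plan     | Test  
Train    | Plan  
Review   | NULL  
Document | Deploy
Optimize | Deploy


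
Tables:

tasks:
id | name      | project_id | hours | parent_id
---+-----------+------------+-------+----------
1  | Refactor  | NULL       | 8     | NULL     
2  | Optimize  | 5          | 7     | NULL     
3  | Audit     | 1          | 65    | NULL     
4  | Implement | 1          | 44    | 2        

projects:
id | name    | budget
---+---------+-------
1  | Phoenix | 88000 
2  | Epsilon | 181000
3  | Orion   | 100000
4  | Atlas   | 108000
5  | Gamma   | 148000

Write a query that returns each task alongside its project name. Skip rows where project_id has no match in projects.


INNER JOIN keeps only tasks rows whose project_id matches an id in projects. Walk through each task:
  - task 1 (Refactor): project_id=NULL, no match -> dropped
  - task 2 (Optimize): project_id=5 -> matches Gamma
  - task 3 (Audit): project_id=1 -> matches Phoenix
  - task 4 (Implement): project_id=1 -> matches Phoenix
So 1 of 4 rows is dropped.

SQL:
SELECT a.name, b.name AS project
FROM tasks a
INNER JOIN projects b ON a.project_id = b.id

Result:
name      | project
----------+--------
Optimize  | Gamma  
Audit     | Phoenix
Implement | Phoenix


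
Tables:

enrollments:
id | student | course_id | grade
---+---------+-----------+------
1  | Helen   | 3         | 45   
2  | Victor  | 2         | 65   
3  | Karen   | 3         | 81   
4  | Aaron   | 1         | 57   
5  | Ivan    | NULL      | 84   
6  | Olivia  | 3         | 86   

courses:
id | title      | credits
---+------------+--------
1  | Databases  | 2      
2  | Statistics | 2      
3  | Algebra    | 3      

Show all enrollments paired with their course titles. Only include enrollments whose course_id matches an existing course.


INNER JOIN keeps only enrollments rows whose course_id matches an id in courses. Walk through each enrollment:
  - enrollment 1 (Helen): course_id=3 -> matches Algebra
  - enrollment 2 (Victor): course_id=2 -> matches Statistics
  - enrollment 3 (Karen): course_id=3 -> matches Algebra
  - enrollment 4 (Aaron): course_id=1 -> matches Databases
  - enrollment 5 (Ivan): course_id=NULL, no match -> dropped
  - enrollment 6 (Olivia): course_id=3 -> matches Algebra
So 1 of 6 rows is dropped.

SQL:
SELECT a.student, b.title AS course
FROM enrollments a
INNER JOIN courses b ON a.course_id = b.id

Result:
student | course    
--------+-----------
Helen   | Algebra   
Victor  | Statistics
Karen   | Algebra   
Aaron   | Databases 
Olivia  | Algebra   


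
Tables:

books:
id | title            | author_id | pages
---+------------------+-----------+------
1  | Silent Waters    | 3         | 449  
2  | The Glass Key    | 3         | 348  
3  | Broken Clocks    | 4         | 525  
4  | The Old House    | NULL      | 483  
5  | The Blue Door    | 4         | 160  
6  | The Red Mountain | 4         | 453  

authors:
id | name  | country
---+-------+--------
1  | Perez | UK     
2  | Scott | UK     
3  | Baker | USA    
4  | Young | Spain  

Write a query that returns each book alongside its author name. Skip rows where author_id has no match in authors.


INNER JOIN keeps only books rows whose author_id matches an id in authors. Walk through each book:
  - book 1 (Silent Waters): author_id=3 -> matches Baker
  - book 2 (The Glass Key): author_id=3 -> matches Baker
  - book 3 (Broken Clocks): author_id=4 -> matches Young
  - book 4 (The Old House): author_id=NULL, no match -> dropped
  - book 5 (The Blue Door): author_id=4 -> matches Young
  - book 6 (The Red Mountain): author_id=4 -> matches Young
So 1 of 6 rows is dropped.

SQL:
SELECT a.title, b.name AS author
FROM books a
INNER JOIN authors b ON a.author_id = b.id

Result:
title            | author
-----------------+-------
Silent Waters    | Baker 
The Glass Key    | Baker 
Broken Clocks    | Young 
The Blue Door    | Young 
The Red Mountain | Young 


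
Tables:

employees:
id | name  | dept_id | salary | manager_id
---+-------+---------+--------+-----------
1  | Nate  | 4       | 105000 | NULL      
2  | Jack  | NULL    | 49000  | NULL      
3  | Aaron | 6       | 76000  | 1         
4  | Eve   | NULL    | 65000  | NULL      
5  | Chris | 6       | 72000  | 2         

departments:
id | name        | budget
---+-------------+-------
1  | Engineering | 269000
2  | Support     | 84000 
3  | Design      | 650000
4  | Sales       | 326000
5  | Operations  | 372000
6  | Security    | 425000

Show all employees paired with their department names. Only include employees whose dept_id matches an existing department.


INNER JOIN keeps only employees rows whose dept_id matches an id in departments. Walk through each employee:
  - employee 1 (Nate): dept_id=4 -> matches Sales
  - employee 2 (Jack): dept_id=NULL, no match -> dropped
  - employee 3 (Aaron): dept_id=6 -> matches Security
  - employee 4 (Eve): dept_id=NULL, no match -> dropped
  - employee 5 (Chris): dept_id=6 -> matches Security
So 2 of 5 rows are dropped.

SQL:
SELECT a.name, b.name AS department
FROM employees a
INNER JOIN departments b ON a.dept_id = b.id

Result:
name  | department
------+-----------
Nate  | Sales     
Aaron | Security  
Chris | Security  
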